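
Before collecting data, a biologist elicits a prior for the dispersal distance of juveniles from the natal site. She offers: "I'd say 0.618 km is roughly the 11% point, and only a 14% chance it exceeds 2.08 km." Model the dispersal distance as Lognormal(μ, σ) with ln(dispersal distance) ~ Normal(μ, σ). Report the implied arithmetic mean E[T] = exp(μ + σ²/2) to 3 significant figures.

If T ~ Lognormal(μ,σ) then ln T ~ Normal(μ,σ), so the p-quantile of ln T is μ + z_p·σ.
ln(0.618) = -0.4813 and ln(2.08) = 0.7324; z_{0.11} = -1.227, z_{0.86} = 1.08.
σ = (0.7324 − -0.4813)/(1.08 − (-1.227)) = 0.526.
μ = -0.4813 − (-1.227)·0.526 = 0.164.
E[T] = exp(μ + σ²/2) = exp(0.164 + 0.1384) = 1.35 km.

E[T] ≈ 1.35 km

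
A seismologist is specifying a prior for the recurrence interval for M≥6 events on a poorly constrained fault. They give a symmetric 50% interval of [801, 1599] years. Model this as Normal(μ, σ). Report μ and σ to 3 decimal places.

A symmetric 50% interval runs μ ± z·σ with z = 0.6745.
Half-width = 399, so σ = 399/0.6745 = 591.558.
μ is the interval midpoint, 1200.000.

μ = 1200.000, σ = 591.558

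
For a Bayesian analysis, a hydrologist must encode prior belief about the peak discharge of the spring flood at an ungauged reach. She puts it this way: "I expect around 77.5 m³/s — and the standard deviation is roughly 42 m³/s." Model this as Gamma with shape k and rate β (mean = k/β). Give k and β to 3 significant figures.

For Gamma(k, rate β): mean = k/β, variance = k/β², so CV = 1/√k.
CV = SD/mean = 42/77.5 = 0.5419, hence k = 1/CV² = 3.4.
Then β = k/mean = 3.4/77.5 = 0.0439.

k ≈ 3.4, β ≈ 0.0439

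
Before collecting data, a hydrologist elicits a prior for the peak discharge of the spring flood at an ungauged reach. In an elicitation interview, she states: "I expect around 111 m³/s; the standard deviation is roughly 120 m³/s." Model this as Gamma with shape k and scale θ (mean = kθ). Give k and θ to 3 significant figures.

For Gamma(k, scale θ): mean = kθ, variance = kθ², so CV = 1/√k.
CV = SD/mean = 120/111 = 1.081, hence k = 1/CV² = 0.856.
Then θ = mean/k = 111/0.856 = 130.

k ≈ 0.856, θ ≈ 130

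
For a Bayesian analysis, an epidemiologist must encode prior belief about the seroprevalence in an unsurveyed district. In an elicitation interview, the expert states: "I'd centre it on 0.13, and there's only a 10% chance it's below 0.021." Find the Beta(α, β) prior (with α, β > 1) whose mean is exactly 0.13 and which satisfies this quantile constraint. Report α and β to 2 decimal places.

α ≈ 1.20, β ≈ 8.05

With mean 0.13 fixed, write α = 0.13s, β = 0.87s where s = α+β.
Need P(θ < 0.021) = 0.1 under Beta(0.13s, 0.87s). Normal approximation: (q−m)/√(m(1−m)/s) ≈ z_{0.1} = -1.28, so s ≈ 0.13·0.87·(-1.28)²/(0.021−0.13)² = 15.6.
At s = 15.6: P(θ<0.021) ≈ 0.034. Adjusting to match 0.1 gives s ≈ 9.25.
So α = 0.13·9.25 ≈ 1.20, β = 0.87·9.25 ≈ 8.05.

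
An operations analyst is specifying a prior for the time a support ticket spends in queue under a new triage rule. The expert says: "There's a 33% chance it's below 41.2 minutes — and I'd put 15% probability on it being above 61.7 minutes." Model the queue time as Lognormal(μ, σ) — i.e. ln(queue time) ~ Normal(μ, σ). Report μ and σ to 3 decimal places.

μ ≈ 3.839, σ ≈ 0.274

If T ~ Lognormal(μ,σ) then ln T ~ Normal(μ,σ), so the p-quantile of ln T is μ + z_p·σ.
ln(41.2) = 3.718 and ln(61.7) = 4.122; z_{0.33} = -0.4399, z_{0.85} = 1.036.
σ = (4.122 − 3.718)/(1.036 − (-0.4399)) = 0.274.
μ = 3.718 − (-0.4399)·0.274 = 3.839.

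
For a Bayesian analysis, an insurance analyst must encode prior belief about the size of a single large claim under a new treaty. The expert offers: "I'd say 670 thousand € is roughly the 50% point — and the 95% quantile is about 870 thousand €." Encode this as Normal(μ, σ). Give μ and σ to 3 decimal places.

μ = 670.000, σ = 121.591

For Normal(μ,σ), the p-quantile is μ + z_p·σ. Here z_{0.5} = 0, z_{0.95} = 1.645.
So 670 = μ + 0σ and 870 = μ + 1.645σ.
Subtracting: σ = (870 − 670)/(1.645 − (0)) = 121.591.
Then μ = 670 − (0)·121.591 = 670.000.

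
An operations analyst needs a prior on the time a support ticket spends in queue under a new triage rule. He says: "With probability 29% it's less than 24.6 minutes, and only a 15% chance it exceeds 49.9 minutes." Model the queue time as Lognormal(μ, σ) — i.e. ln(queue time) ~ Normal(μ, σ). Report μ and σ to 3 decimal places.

If T ~ Lognormal(μ,σ) then ln T ~ Normal(μ,σ), so the p-quantile of ln T is μ + z_p·σ.
ln(24.6) = 3.203 and ln(49.9) = 3.91; z_{0.29} = -0.5534, z_{0.85} = 1.036.
σ = (3.91 − 3.203)/(1.036 − (-0.5534)) = 0.445.
μ = 3.203 − (-0.5534)·0.445 = 3.449.

μ ≈ 3.449, σ ≈ 0.445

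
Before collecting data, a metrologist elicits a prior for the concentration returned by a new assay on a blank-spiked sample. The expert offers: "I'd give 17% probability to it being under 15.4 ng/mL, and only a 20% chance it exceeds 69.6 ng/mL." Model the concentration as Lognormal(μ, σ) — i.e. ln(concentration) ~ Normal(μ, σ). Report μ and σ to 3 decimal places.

If T ~ Lognormal(μ,σ) then ln T ~ Normal(μ,σ), so the p-quantile of ln T is μ + z_p·σ.
ln(15.4) = 2.734 and ln(69.6) = 4.243; z_{0.17} = -0.9542, z_{0.8} = 0.8416.
σ = (4.243 − 2.734)/(0.8416 − (-0.9542)) = 0.840.
μ = 2.734 − (-0.9542)·0.840 = 3.536.

μ ≈ 3.536, σ ≈ 0.840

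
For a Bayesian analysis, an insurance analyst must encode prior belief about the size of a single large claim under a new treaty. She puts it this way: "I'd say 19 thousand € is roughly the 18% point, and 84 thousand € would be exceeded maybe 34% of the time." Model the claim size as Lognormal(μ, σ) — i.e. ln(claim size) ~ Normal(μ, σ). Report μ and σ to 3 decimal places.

If T ~ Lognormal(μ,σ) then ln T ~ Normal(μ,σ), so the p-quantile of ln T is μ + z_p·σ.
ln(19) = 2.944 and ln(84) = 4.431; z_{0.18} = -0.9154, z_{0.66} = 0.4125.
σ = (4.431 − 2.944)/(0.4125 − (-0.9154)) = 1.119.
μ = 2.944 − (-0.9154)·1.119 = 3.969.

μ ≈ 3.969, σ ≈ 1.119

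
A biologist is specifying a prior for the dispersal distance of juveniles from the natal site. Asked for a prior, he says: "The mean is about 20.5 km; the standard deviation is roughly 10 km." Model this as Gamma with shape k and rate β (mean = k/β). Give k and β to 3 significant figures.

k ≈ 4.2, β ≈ 0.205

For Gamma(k, rate β): mean = k/β, variance = k/β², so CV = 1/√k.
CV = SD/mean = 10/20.5 = 0.4878, hence k = 1/CV² = 4.2.
Then β = k/mean = 4.2/20.5 = 0.205.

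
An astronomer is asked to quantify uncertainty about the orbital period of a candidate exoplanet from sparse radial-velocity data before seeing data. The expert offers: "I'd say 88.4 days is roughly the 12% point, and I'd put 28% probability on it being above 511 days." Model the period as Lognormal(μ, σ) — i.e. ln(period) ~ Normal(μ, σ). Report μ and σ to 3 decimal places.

If T ~ Lognormal(μ,σ) then ln T ~ Normal(μ,σ), so the p-quantile of ln T is μ + z_p·σ.
ln(88.4) = 4.482 and ln(511) = 6.236; z_{0.12} = -1.175, z_{0.72} = 0.5828.
σ = (6.236 − 4.482)/(0.5828 − (-1.175)) = 0.998.
μ = 4.482 − (-1.175)·0.998 = 5.655.

μ ≈ 5.655, σ ≈ 0.998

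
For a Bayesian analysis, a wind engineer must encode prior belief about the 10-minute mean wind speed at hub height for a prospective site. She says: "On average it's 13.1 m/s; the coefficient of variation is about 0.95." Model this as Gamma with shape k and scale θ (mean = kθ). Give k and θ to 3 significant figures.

For Gamma(k, scale θ): mean = kθ, variance = kθ², so CV = 1/√k.
CV = 0.95, hence k = 1/CV² = 1.11.
Then θ = mean/k = 13.1/1.11 = 11.8.

k ≈ 1.11, θ ≈ 11.8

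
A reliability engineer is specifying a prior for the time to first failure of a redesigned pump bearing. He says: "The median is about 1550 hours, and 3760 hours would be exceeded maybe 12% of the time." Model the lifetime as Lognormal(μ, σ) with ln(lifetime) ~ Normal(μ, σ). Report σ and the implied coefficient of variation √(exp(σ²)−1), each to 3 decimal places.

If T ~ Lognormal(μ,σ) then ln T ~ Normal(μ,σ), so the p-quantile of ln T is μ + z_p·σ.
ln(1550) = 7.346 and ln(3760) = 8.232; z_{0.5} = 0, z_{0.88} = 1.175.
σ = (8.232 − 7.346)/(1.175 − (0)) = 0.754.
μ = 7.346 − (0)·0.754 = 7.346.
CV = √(exp(σ²)−1) = √(exp(0.5688)−1) = 0.875.

σ ≈ 0.754, CV ≈ 0.875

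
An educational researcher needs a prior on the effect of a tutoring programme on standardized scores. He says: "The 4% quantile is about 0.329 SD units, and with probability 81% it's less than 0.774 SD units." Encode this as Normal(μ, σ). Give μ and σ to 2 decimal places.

μ = 0.63, σ = 0.17

For Normal(μ,σ), the p-quantile is μ + z_p·σ. Here z_{0.04} = -1.751, z_{0.81} = 0.8779.
So 0.329 = μ − 1.751σ and 0.774 = μ + 0.8779σ.
Subtracting: σ = (0.774 − 0.329)/(0.8779 − (-1.751)) = 0.17.
Then μ = 0.329 − (-1.751)·0.17 = 0.63.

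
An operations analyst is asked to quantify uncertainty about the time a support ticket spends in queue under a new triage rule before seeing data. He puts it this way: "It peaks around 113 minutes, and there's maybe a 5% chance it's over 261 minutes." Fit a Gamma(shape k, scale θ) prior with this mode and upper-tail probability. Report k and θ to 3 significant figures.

k ≈ 4.91, θ ≈ 28.9

Gamma(k,θ) with k>1 has mode (k−1)θ, so θ = 113/(k−1).
Need P(X < 261) = 0.95 with θ tied to k this way. Start at k = 2, θ = 113: P(X<261) ≈ 0.671.
Too low — raise k to concentrate. Iterating converges to k ≈ 4.91.
Then θ = 113/(4.91−1) ≈ 28.9.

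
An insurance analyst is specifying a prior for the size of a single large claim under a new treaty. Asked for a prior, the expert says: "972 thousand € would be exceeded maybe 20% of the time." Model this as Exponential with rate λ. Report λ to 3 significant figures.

λ ≈ 0.00166

P(T > 972.0) = e^(−λ·972.0) = 0.2, so λ = −ln(0.2)/972.0 = 0.00166.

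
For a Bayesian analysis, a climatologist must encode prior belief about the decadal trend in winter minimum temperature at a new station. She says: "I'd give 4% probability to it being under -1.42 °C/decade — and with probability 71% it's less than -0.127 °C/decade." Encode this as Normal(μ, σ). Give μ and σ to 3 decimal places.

μ = -0.438, σ = 0.561

For Normal(μ,σ), the p-quantile is μ + z_p·σ. Here z_{0.04} = -1.751, z_{0.71} = 0.5534.
So -1.42 = μ − 1.751σ and -0.127 = μ + 0.5534σ.
Subtracting: σ = (-0.127 − -1.42)/(0.5534 − (-1.751)) = 0.561.
Then μ = -1.42 − (-1.751)·0.561 = -0.438.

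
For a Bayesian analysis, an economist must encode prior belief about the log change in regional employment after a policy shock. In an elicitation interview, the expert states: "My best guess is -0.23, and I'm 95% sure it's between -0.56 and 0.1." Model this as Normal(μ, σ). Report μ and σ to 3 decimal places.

A symmetric 95% interval runs μ ± z·σ with z = 1.96.
Half-width = 0.33, so σ = 0.33/1.96 = 0.168.
μ is the stated best guess, -0.230.

μ = -0.230, σ = 0.168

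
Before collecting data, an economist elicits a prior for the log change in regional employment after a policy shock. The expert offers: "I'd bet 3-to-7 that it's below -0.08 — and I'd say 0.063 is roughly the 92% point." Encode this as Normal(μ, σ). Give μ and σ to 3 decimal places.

The p-quantile of Normal(μ,σ) is μ + z_p·σ, with z_{0.3} = -0.5244 and z_{0.92} = 1.405.
Eliminate σ: μ = (z₂·x₁ − z₁·x₂)/(z₂ − z₁) = (1.405·-0.08 − (-0.5244)·0.063)/1.929 = -0.041.
Then σ = (x₂ − x₁)/(z₂ − z₁) = (0.063 − -0.08)/1.929 = 0.074.

μ = -0.041, σ = 0.074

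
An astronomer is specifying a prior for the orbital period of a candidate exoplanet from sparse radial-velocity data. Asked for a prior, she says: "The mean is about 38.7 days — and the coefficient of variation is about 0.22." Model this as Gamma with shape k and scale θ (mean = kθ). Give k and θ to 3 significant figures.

For Gamma(k, scale θ): mean = kθ, variance = kθ², so CV = 1/√k.
CV = 0.22, hence k = 1/CV² = 20.7.
Then θ = mean/k = 38.7/20.7 = 1.87.

k ≈ 20.7, θ ≈ 1.87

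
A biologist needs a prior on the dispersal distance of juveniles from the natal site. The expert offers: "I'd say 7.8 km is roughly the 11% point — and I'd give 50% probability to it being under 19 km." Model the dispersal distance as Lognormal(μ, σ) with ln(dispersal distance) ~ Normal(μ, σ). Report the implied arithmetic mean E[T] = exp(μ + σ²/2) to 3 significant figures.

E[T] ≈ 24.7 km

If T ~ Lognormal(μ,σ) then ln T ~ Normal(μ,σ), so the p-quantile of ln T is μ + z_p·σ.
ln(7.8) = 2.054 and ln(19) = 2.944; z_{0.11} = -1.227, z_{0.5} = 0.
σ = (2.944 − 2.054)/(0 − (-1.227)) = 0.726.
μ = 2.054 − (-1.227)·0.726 = 2.944.
E[T] = exp(μ + σ²/2) = exp(2.944 + 0.2635) = 24.7 km.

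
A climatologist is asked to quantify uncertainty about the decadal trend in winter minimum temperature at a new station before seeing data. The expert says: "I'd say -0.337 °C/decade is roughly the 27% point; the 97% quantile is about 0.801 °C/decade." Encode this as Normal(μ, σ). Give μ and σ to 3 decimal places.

μ = -0.057, σ = 0.456

For Normal(μ,σ), the p-quantile is μ + z_p·σ. Here z_{0.27} = -0.6128, z_{0.97} = 1.881.
So -0.337 = μ − 0.6128σ and 0.801 = μ + 1.881σ.
Subtracting: σ = (0.801 − -0.337)/(1.881 − (-0.6128)) = 0.456.
Then μ = -0.337 − (-0.6128)·0.456 = -0.057.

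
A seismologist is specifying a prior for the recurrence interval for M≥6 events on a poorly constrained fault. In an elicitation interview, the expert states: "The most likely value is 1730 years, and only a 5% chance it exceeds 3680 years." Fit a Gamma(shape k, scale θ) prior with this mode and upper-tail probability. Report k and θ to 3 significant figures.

Gamma(k,θ) with k>1 has mode (k−1)θ, so θ = 1730/(k−1).
Need P(X < 3680) = 0.95 with θ tied to k this way. Start at k = 2, θ = 1730: P(X<3680) ≈ 0.627.
Too low — raise k to concentrate. Iterating converges to k ≈ 5.84.
Then θ = 1730/(5.84−1) ≈ 357.

k ≈ 5.84, θ ≈ 357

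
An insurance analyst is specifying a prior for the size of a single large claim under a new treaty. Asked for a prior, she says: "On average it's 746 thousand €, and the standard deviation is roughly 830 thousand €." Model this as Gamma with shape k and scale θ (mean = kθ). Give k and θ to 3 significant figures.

k ≈ 0.808, θ ≈ 923

For Gamma(k, scale θ): mean = kθ, variance = kθ², so CV = 1/√k.
CV = SD/mean = 830/746 = 1.113, hence k = 1/CV² = 0.808.
Then θ = mean/k = 746/0.808 = 923.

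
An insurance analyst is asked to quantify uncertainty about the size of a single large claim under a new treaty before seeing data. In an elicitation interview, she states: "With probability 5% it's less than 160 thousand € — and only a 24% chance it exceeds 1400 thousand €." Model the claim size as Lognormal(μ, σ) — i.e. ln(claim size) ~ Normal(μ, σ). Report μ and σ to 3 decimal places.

If T ~ Lognormal(μ,σ) then ln T ~ Normal(μ,σ), so the p-quantile of ln T is μ + z_p·σ.
ln(160) = 5.075 and ln(1400) = 7.244; z_{0.05} = -1.645, z_{0.76} = 0.7063.
σ = (7.244 − 5.075)/(0.7063 − (-1.645)) = 0.923.
μ = 5.075 − (-1.645)·0.923 = 6.593.

μ ≈ 6.593, σ ≈ 0.923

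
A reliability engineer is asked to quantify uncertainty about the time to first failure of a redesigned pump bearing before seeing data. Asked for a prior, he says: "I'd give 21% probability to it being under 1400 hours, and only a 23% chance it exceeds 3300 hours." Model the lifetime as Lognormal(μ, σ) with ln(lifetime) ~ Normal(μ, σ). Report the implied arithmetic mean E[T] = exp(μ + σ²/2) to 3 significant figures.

E[T] ≈ 2550 hours

If T ~ Lognormal(μ,σ) then ln T ~ Normal(μ,σ), so the p-quantile of ln T is μ + z_p·σ.
ln(1400) = 7.244 and ln(3300) = 8.102; z_{0.21} = -0.8064, z_{0.77} = 0.7388.
σ = (8.102 − 7.244)/(0.7388 − (-0.8064)) = 0.555.
μ = 7.244 − (-0.8064)·0.555 = 7.692.
E[T] = exp(μ + σ²/2) = exp(7.692 + 0.1540) = 2550 hours.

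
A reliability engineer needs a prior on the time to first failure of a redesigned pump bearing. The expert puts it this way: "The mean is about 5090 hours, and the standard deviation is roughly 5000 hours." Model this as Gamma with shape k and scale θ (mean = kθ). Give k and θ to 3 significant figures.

For Gamma(k, scale θ): mean = kθ, variance = kθ², so CV = 1/√k.
CV = SD/mean = 5000/5090 = 0.9823, hence k = 1/CV² = 1.04.
Then θ = mean/k = 5090/1.04 = 4910.

k ≈ 1.04, θ ≈ 4910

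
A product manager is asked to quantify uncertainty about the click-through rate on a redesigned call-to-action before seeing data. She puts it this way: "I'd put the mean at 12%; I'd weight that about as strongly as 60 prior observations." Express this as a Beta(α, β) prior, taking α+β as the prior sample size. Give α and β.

Under the effective-sample-size interpretation, Beta(α, β) has prior mean α/(α+β) and prior sample size α+β.
So α+β = 60 and α/(α+β) = 0.12, giving α = 0.12·60 = 7.2 and β = 60 − 7.2 = 52.8.

α = 7.2, β = 52.8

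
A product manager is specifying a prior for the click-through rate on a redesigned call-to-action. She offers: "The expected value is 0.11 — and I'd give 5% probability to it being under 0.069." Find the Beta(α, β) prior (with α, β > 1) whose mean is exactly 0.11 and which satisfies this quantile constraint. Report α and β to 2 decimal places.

With mean 0.11 fixed, write α = 0.11s, β = 0.89s where s = α+β.
Need P(θ < 0.069) = 0.05 under Beta(0.11s, 0.89s). Normal approximation: (q−m)/√(m(1−m)/s) ≈ z_{0.05} = -1.64, so s ≈ 0.11·0.89·(-1.64)²/(0.069−0.11)² = 157.6.
At s = 157.6: P(θ<0.069) ≈ 0.035. Adjusting to match 0.05 gives s ≈ 132.26.
So α = 0.11·132.26 ≈ 14.55, β = 0.89·132.26 ≈ 117.72.

α ≈ 14.55, β ≈ 117.72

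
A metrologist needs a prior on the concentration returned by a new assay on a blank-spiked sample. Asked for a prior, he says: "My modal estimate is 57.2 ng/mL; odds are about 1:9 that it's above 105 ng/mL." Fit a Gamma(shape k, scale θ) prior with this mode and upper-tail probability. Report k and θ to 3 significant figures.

Gamma(k,θ) with k>1 has mode (k−1)θ, so θ = 57.2/(k−1).
Need P(X < 105) = 0.9 with θ tied to k this way. Start at k = 2, θ = 57.2: P(X<105) ≈ 0.548.
Too low — raise k to concentrate. Iterating converges to k ≈ 6.17.
Then θ = 57.2/(6.17−1) ≈ 11.1.

k ≈ 6.17, θ ≈ 11.1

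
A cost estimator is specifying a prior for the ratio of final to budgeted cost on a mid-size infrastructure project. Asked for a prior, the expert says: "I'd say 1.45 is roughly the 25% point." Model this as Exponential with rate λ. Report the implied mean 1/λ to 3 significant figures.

P(T < 1.45) = 1 − e^(−λ·1.45) = 0.25, so λ = −ln(1−0.25)/1.45 = −ln(0.75)/1.45 = 0.198.
Mean = 1/λ = 5.04.

mean ≈ 5.04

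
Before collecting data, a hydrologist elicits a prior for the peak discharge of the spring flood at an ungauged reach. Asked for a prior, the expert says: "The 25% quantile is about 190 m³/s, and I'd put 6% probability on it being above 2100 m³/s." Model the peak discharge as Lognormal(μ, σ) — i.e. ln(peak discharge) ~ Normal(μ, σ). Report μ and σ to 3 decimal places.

μ ≈ 5.974, σ ≈ 1.078

If T ~ Lognormal(μ,σ) then ln T ~ Normal(μ,σ), so the p-quantile of ln T is μ + z_p·σ.
ln(190) = 5.247 and ln(2100) = 7.65; z_{0.25} = -0.6745, z_{0.94} = 1.555.
σ = (7.65 − 5.247)/(1.555 − (-0.6745)) = 1.078.
μ = 5.247 − (-0.6745)·1.078 = 5.974.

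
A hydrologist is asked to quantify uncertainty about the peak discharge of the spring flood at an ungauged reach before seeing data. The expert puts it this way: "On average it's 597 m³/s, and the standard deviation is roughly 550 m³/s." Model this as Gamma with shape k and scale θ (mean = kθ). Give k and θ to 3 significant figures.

For Gamma(k, scale θ): mean = kθ, variance = kθ², so CV = 1/√k.
CV = SD/mean = 550/597 = 0.9213, hence k = 1/CV² = 1.18.
Then θ = mean/k = 597/1.18 = 507.

k ≈ 1.18, θ ≈ 507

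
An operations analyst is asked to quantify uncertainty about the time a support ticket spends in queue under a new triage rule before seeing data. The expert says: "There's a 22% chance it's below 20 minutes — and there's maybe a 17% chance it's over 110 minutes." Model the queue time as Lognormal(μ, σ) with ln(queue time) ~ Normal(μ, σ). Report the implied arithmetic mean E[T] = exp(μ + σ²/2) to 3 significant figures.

E[T] ≈ 69.8 minutes

If T ~ Lognormal(μ,σ) then ln T ~ Normal(μ,σ), so the p-quantile of ln T is μ + z_p·σ.
ln(20) = 2.996 and ln(110) = 4.7; z_{0.22} = -0.7722, z_{0.83} = 0.9542.
σ = (4.7 − 2.996)/(0.9542 − (-0.7722)) = 0.987.
μ = 2.996 − (-0.7722)·0.987 = 3.758.
E[T] = exp(μ + σ²/2) = exp(3.758 + 0.4876) = 69.8 minutes.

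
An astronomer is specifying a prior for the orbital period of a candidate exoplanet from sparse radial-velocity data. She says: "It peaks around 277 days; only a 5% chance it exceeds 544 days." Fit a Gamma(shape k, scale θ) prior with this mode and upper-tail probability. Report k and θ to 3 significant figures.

Gamma(k,θ) with k>1 has mode (k−1)θ, so θ = 277/(k−1).
Need P(X < 544) = 0.95 with θ tied to k this way. Start at k = 2, θ = 277: P(X<544) ≈ 0.584.
Too low — raise k to concentrate. Iterating converges to k ≈ 7.09.
Then θ = 277/(7.09−1) ≈ 45.5.

k ≈ 7.09, θ ≈ 45.5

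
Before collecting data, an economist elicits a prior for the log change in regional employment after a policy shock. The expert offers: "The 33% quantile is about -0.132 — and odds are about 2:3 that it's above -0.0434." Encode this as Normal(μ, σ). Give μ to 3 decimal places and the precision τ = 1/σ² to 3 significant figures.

The p-quantile of Normal(μ,σ) is μ + z_p·σ, with z_{0.33} = -0.4399 and z_{0.6} = 0.2533.
Eliminate σ: μ = (z₂·x₁ − z₁·x₂)/(z₂ − z₁) = (0.2533·-0.132 − (-0.4399)·-0.0434)/0.6933 = -0.076.
Then σ = (x₂ − x₁)/(z₂ − z₁) = (-0.0434 − -0.132)/0.6933 = 0.128.
Precision τ = 1/σ² = 1/0.1278² = 61.2.

μ = -0.076, τ = 61.2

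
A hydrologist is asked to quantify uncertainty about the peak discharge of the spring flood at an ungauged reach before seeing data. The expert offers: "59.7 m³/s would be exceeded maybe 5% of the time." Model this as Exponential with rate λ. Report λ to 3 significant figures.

P(T > 59.7) = e^(−λ·59.7) = 0.05, so λ = −ln(0.05)/59.7 = 0.0502.

λ ≈ 0.0502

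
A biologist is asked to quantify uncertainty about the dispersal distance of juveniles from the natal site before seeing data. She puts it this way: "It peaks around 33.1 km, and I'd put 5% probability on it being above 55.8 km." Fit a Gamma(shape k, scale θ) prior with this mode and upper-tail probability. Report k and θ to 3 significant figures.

k ≈ 11.2, θ ≈ 3.23

Gamma(k,θ) with k>1 has mode (k−1)θ, so θ = 33.1/(k−1).
Need P(X < 55.8) = 0.95 with θ tied to k this way. Start at k = 2, θ = 33.1: P(X<55.8) ≈ 0.502.
Too low — raise k to concentrate. Iterating converges to k ≈ 11.2.
Then θ = 33.1/(11.2−1) ≈ 3.23.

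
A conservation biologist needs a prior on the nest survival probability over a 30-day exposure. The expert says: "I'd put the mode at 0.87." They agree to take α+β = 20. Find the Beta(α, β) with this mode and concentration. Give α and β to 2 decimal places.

α = 16.66, β = 3.34

For α,β > 1 the Beta mode is (α−1)/(α+β−2). With α+β = 20, the mode is (α−1)/18.
Set (α−1)/18 = 0.87 → α = 1 + 0.87·18 = 16.66.
β = 20 − α = 3.34.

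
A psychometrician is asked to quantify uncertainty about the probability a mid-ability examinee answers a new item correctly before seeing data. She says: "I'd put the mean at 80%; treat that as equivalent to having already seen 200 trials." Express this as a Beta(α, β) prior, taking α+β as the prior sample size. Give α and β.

Under the effective-sample-size interpretation, Beta(α, β) has prior mean α/(α+β) and prior sample size α+β.
So α+β = 200 and α/(α+β) = 0.8, giving α = 0.8·200 = 160 and β = 200 − 160 = 40.

α = 160, β = 40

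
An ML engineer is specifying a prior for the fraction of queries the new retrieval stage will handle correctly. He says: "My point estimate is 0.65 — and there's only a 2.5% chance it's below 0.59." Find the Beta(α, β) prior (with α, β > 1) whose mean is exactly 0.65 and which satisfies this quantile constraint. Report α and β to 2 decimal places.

α ≈ 162.96, β ≈ 87.75

With mean 0.65 fixed, write α = 0.65s, β = 0.35s where s = α+β.
Need P(θ < 0.59) = 0.025 under Beta(0.65s, 0.35s). Normal approximation: (q−m)/√(m(1−m)/s) ≈ z_{0.025} = -1.96, so s ≈ 0.65·0.35·(-1.96)²/(0.59−0.65)² = 242.8.
At s = 242.8: P(θ<0.59) ≈ 0.027. Adjusting to match 0.025 gives s ≈ 250.70.
So α = 0.65·250.70 ≈ 162.96, β = 0.35·250.70 ≈ 87.75.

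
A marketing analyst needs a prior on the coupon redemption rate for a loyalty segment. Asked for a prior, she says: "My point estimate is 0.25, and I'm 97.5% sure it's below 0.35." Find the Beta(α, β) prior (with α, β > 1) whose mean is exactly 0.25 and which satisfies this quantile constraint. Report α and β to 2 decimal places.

α ≈ 19.93, β ≈ 59.80

With mean 0.25 fixed, write α = 0.25s, β = 0.75s where s = α+β.
Need P(θ < 0.35) = 0.975 under Beta(0.25s, 0.75s). Normal approximation: (q−m)/√(m(1−m)/s) ≈ z_{0.975} = 1.96, so s ≈ 0.25·0.75·(1.96)²/(0.35−0.25)² = 72.0.
At s = 72.0: P(θ<0.35) ≈ 0.969. Adjusting to match 0.975 gives s ≈ 79.73.
So α = 0.25·79.73 ≈ 19.93, β = 0.75·79.73 ≈ 59.80.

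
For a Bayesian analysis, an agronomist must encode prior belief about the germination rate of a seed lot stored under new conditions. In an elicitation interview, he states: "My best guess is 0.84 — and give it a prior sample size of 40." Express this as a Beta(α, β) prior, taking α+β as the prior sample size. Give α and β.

Under the effective-sample-size interpretation, Beta(α, β) has prior mean α/(α+β) and prior sample size α+β.
So α+β = 40 and α/(α+β) = 0.84, giving α = 0.84·40 = 33.6 and β = 40 − 33.6 = 6.4.

α = 33.6, β = 6.4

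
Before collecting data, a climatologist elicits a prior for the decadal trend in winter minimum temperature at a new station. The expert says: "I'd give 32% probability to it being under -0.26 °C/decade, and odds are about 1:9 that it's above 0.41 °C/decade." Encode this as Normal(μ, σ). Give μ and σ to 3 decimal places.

μ = -0.081, σ = 0.383

The p-quantile of Normal(μ,σ) is μ + z_p·σ, with z_{0.32} = -0.4677 and z_{0.9} = 1.282.
Eliminate σ: μ = (z₂·x₁ − z₁·x₂)/(z₂ − z₁) = (1.282·-0.26 − (-0.4677)·0.41)/1.749 = -0.081.
Then σ = (x₂ − x₁)/(z₂ − z₁) = (0.41 − -0.26)/1.749 = 0.383.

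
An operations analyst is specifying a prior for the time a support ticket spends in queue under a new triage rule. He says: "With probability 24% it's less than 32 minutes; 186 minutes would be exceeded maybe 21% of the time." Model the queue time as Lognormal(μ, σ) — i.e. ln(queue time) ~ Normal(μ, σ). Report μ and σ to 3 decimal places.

If T ~ Lognormal(μ,σ) then ln T ~ Normal(μ,σ), so the p-quantile of ln T is μ + z_p·σ.
ln(32) = 3.466 and ln(186) = 5.226; z_{0.24} = -0.7063, z_{0.79} = 0.8064.
σ = (5.226 − 3.466)/(0.8064 − (-0.7063)) = 1.163.
μ = 3.466 − (-0.7063)·1.163 = 4.287.

μ ≈ 4.287, σ ≈ 1.163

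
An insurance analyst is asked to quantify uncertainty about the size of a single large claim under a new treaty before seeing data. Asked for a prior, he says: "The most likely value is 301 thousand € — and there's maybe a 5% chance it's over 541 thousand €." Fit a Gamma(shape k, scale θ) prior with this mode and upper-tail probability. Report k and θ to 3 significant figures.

k ≈ 9.11, θ ≈ 37.1

Gamma(k,θ) with k>1 has mode (k−1)θ, so θ = 301/(k−1).
Need P(X < 541) = 0.95 with θ tied to k this way. Start at k = 2, θ = 301: P(X<541) ≈ 0.536.
Too low — raise k to concentrate. Iterating converges to k ≈ 9.11.
Then θ = 301/(9.11−1) ≈ 37.1.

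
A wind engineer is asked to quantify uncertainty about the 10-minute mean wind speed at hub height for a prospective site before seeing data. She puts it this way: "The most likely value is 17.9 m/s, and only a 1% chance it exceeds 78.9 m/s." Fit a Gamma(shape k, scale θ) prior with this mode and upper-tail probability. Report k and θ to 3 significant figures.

k ≈ 2.85, θ ≈ 9.68

Gamma(k,θ) with k>1 has mode (k−1)θ, so θ = 17.9/(k−1).
Need P(X < 78.9) = 0.99 with θ tied to k this way. Start at k = 2, θ = 17.9: P(X<78.9) ≈ 0.934.
Too low — raise k to concentrate. Iterating converges to k ≈ 2.85.
Then θ = 17.9/(2.85−1) ≈ 9.68.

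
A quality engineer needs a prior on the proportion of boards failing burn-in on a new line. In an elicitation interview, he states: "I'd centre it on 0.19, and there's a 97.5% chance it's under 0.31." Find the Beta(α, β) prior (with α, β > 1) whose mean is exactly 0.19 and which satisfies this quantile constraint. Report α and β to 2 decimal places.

With mean 0.19 fixed, write α = 0.19s, β = 0.81s where s = α+β.
Need P(θ < 0.31) = 0.975 under Beta(0.19s, 0.81s). Normal approximation: (q−m)/√(m(1−m)/s) ≈ z_{0.975} = 1.96, so s ≈ 0.19·0.81·(1.96)²/(0.31−0.19)² = 41.1.
At s = 41.1: P(θ<0.31) ≈ 0.965. Adjusting to match 0.975 gives s ≈ 48.80.
So α = 0.19·48.80 ≈ 9.27, β = 0.81·48.80 ≈ 39.53.

α ≈ 9.27, β ≈ 39.53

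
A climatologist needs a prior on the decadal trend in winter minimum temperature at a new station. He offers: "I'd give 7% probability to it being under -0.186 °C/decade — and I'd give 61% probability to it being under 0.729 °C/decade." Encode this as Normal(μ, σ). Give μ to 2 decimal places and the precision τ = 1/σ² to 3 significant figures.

For Normal(μ,σ), the p-quantile is μ + z_p·σ. Here z_{0.07} = -1.476, z_{0.61} = 0.2793.
So -0.186 = μ − 1.476σ and 0.729 = μ + 0.2793σ.
Subtracting: σ = (0.729 − -0.186)/(0.2793 − (-1.476)) = 0.52.
Then μ = -0.186 − (-1.476)·0.52 = 0.58.
Precision τ = 1/σ² = 1/0.5213² = 3.68.

μ = 0.58, τ = 3.68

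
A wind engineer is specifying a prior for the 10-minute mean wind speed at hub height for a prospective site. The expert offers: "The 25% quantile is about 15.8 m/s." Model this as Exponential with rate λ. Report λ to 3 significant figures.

P(T < 15.8) = 1 − e^(−λ·15.8) = 0.25, so λ = −ln(1−0.25)/15.8 = −ln(0.75)/15.8 = 0.0182.

λ ≈ 0.0182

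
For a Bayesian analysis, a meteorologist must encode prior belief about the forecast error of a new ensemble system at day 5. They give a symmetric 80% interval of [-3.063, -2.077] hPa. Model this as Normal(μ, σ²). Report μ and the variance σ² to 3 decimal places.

μ = -2.570, σ² = 0.148

A symmetric 80% interval runs μ ± z·σ with z = 1.282.
Half-width = 0.493, so σ = 0.493/1.282 = 0.3847 and σ² = 0.148.
μ is the interval midpoint, -2.570.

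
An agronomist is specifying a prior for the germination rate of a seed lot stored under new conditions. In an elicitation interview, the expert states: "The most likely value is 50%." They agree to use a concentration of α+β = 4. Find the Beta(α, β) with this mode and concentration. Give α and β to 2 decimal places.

For α,β > 1 the Beta mode is (α−1)/(α+β−2). With α+β = 4, the mode is (α−1)/2.
Set (α−1)/2 = 0.5 → α = 1 + 0.5·2 = 2.00.
β = 4 − α = 2.00.

α = 2.00, β = 2.00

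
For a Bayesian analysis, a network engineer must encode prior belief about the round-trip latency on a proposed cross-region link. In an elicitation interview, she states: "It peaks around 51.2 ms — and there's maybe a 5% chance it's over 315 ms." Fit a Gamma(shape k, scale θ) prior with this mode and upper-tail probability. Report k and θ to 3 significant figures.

k ≈ 1.69, θ ≈ 74.5

Gamma(k,θ) with k>1 has mode (k−1)θ, so θ = 51.2/(k−1).
Need P(X < 315) = 0.95 with θ tied to k this way. Start at k = 2, θ = 51.2: P(X<315) ≈ 0.985.
Too high — lower k to spread out. Iterating converges to k ≈ 1.69.
Then θ = 51.2/(1.69−1) ≈ 74.5.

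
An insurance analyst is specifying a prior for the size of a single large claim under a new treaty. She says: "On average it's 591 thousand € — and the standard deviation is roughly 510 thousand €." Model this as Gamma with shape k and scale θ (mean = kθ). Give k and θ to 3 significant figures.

For Gamma(k, scale θ): mean = kθ, variance = kθ², so CV = 1/√k.
CV = SD/mean = 510/591 = 0.8629, hence k = 1/CV² = 1.34.
Then θ = mean/k = 591/1.34 = 440.

k ≈ 1.34, θ ≈ 440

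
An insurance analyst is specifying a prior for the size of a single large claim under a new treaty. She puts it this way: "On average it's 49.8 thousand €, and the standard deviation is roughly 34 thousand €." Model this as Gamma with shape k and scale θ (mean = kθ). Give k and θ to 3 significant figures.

k ≈ 2.15, θ ≈ 23.2

For Gamma(k, scale θ): mean = kθ, variance = kθ², so CV = 1/√k.
CV = SD/mean = 34/49.8 = 0.6827, hence k = 1/CV² = 2.15.
Then θ = mean/k = 49.8/2.15 = 23.2.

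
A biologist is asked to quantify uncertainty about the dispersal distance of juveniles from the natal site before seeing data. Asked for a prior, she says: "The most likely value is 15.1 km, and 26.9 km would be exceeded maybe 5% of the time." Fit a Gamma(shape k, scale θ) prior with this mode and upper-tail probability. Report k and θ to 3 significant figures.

Gamma(k,θ) with k>1 has mode (k−1)θ, so θ = 15.1/(k−1).
Need P(X < 26.9) = 0.95 with θ tied to k this way. Start at k = 2, θ = 15.1: P(X<26.9) ≈ 0.532.
Too low — raise k to concentrate. Iterating converges to k ≈ 9.36.
Then θ = 15.1/(9.36−1) ≈ 1.81.

k ≈ 9.36, θ ≈ 1.81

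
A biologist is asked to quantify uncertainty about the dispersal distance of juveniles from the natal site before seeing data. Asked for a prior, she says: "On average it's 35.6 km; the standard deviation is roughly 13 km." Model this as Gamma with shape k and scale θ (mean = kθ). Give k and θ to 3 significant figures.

k ≈ 7.5, θ ≈ 4.75

For Gamma(k, scale θ): mean = kθ, variance = kθ², so CV = 1/√k.
CV = SD/mean = 13/35.6 = 0.3652, hence k = 1/CV² = 7.5.
Then θ = mean/k = 35.6/7.5 = 4.75.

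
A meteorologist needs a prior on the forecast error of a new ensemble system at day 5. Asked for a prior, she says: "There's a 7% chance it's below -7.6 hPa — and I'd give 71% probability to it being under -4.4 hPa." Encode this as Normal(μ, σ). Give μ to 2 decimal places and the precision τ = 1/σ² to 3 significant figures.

μ = -5.27, τ = 0.402

For Normal(μ,σ), the p-quantile is μ + z_p·σ. Here z_{0.07} = -1.476, z_{0.71} = 0.5534.
So -7.6 = μ − 1.476σ and -4.4 = μ + 0.5534σ.
Subtracting: σ = (-4.4 − -7.6)/(0.5534 − (-1.476)) = 1.58.
Then μ = -7.6 − (-1.476)·1.58 = -5.27.
Precision τ = 1/σ² = 1/1.577² = 0.402.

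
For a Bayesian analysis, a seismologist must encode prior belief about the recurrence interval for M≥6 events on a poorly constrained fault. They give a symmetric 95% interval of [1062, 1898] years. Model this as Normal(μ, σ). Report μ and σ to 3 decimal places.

μ = 1480.000, σ = 213.269

A symmetric 95% interval runs μ ± z·σ with z = 1.96.
Half-width = 418, so σ = 418/1.96 = 213.269.
μ is the interval midpoint, 1480.000.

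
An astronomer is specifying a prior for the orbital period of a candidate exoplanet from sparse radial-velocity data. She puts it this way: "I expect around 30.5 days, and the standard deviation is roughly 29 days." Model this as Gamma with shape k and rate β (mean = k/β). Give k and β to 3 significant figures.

For Gamma(k, rate β): mean = k/β, variance = k/β², so CV = 1/√k.
CV = SD/mean = 29/30.5 = 0.9508, hence k = 1/CV² = 1.11.
Then β = k/mean = 1.11/30.5 = 0.0363.

k ≈ 1.11, β ≈ 0.0363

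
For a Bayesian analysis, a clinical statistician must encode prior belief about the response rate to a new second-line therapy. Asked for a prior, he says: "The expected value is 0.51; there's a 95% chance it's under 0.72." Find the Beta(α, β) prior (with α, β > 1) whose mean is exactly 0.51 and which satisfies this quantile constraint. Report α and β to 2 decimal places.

α ≈ 7.29, β ≈ 7.01

With mean 0.51 fixed, write α = 0.51s, β = 0.49s where s = α+β.
Need P(θ < 0.72) = 0.95 under Beta(0.51s, 0.49s). Normal approximation: (q−m)/√(m(1−m)/s) ≈ z_{0.95} = 1.64, so s ≈ 0.51·0.49·(1.64)²/(0.72−0.51)² = 15.3.
At s = 15.3: P(θ<0.72) ≈ 0.956. Adjusting to match 0.95 gives s ≈ 14.30.
So α = 0.51·14.30 ≈ 7.29, β = 0.49·14.30 ≈ 7.01.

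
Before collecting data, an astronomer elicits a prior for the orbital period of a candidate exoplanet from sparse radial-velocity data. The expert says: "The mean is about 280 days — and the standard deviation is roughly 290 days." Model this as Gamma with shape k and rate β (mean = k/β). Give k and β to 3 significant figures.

k ≈ 0.932, β ≈ 0.00333

For Gamma(k, rate β): mean = k/β, variance = k/β², so CV = 1/√k.
CV = SD/mean = 290/280 = 1.036, hence k = 1/CV² = 0.932.
Then β = k/mean = 0.932/280 = 0.00333.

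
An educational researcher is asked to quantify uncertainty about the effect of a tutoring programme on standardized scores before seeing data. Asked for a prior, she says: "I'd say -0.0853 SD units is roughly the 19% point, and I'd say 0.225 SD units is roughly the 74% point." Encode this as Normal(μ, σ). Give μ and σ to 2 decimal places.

For Normal(μ,σ), the p-quantile is μ + z_p·σ. Here z_{0.19} = -0.8779, z_{0.74} = 0.6433.
So -0.0853 = μ − 0.8779σ and 0.225 = μ + 0.6433σ.
Subtracting: σ = (0.225 − -0.0853)/(0.6433 − (-0.8779)) = 0.20.
Then μ = -0.0853 − (-0.8779)·0.20 = 0.09.

μ = 0.09, σ = 0.20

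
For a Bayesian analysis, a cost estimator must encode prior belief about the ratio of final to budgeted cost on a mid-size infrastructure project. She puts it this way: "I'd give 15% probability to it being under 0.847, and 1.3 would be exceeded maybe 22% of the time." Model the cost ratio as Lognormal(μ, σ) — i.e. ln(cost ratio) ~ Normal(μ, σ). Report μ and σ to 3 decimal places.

If T ~ Lognormal(μ,σ) then ln T ~ Normal(μ,σ), so the p-quantile of ln T is μ + z_p·σ.
ln(0.847) = -0.1661 and ln(1.3) = 0.2624; z_{0.15} = -1.036, z_{0.78} = 0.7722.
σ = (0.2624 − -0.1661)/(0.7722 − (-1.036)) = 0.237.
μ = -0.1661 − (-1.036)·0.237 = 0.079.

μ ≈ 0.079, σ ≈ 0.237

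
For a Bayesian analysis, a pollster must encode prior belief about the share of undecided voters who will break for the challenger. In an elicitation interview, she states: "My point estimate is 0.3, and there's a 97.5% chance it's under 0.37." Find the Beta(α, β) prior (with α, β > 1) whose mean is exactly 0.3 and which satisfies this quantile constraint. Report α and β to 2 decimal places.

α ≈ 52.15, β ≈ 121.68

With mean 0.3 fixed, write α = 0.3s, β = 0.7s where s = α+β.
Need P(θ < 0.37) = 0.975 under Beta(0.3s, 0.7s). Normal approximation: (q−m)/√(m(1−m)/s) ≈ z_{0.975} = 1.96, so s ≈ 0.3·0.7·(1.96)²/(0.37−0.3)² = 164.6.
At s = 164.6: P(θ<0.37) ≈ 0.972. Adjusting to match 0.975 gives s ≈ 173.82.
So α = 0.3·173.82 ≈ 52.15, β = 0.7·173.82 ≈ 121.68.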